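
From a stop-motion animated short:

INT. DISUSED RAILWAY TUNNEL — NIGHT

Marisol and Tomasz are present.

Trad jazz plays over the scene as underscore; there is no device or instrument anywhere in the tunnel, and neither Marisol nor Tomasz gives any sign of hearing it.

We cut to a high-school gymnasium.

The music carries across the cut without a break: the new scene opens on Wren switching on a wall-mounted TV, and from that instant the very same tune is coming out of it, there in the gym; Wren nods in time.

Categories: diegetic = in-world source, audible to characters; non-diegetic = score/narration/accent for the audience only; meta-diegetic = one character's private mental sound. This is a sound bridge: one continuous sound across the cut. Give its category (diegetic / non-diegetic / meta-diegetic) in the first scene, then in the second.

non-diegetic, diegetic

Scene one: there's no in-world source anywhere and no character hears it — underscore for the audience only → non-diegetic.
Scene two: once Wren turns on a wall-mounted TV, the music has a real source in the story world and Wren reacts to it → diegetic.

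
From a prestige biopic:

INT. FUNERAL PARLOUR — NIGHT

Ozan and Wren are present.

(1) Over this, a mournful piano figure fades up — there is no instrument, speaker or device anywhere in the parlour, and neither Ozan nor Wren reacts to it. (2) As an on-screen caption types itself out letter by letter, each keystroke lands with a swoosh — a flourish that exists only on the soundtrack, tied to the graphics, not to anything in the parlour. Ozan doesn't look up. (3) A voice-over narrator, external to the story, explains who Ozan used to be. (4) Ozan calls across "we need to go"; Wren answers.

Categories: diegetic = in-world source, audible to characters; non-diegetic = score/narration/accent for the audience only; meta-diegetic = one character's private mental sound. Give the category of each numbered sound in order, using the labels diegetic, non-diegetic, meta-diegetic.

non-diegetic, non-diegetic, non-diegetic, diegetic

(1) is non-diegetic: nothing in the parlour produces it and the characters don't hear it — pure soundtrack.
(2) is non-diegetic: it accompanies on-screen graphics, not anything inside the story world.
(3) external voice-over — not a character, not heard by anyone in the scene → non-diegetic.
(4) Ozan is a character speaking aloud in the scene → diegetic.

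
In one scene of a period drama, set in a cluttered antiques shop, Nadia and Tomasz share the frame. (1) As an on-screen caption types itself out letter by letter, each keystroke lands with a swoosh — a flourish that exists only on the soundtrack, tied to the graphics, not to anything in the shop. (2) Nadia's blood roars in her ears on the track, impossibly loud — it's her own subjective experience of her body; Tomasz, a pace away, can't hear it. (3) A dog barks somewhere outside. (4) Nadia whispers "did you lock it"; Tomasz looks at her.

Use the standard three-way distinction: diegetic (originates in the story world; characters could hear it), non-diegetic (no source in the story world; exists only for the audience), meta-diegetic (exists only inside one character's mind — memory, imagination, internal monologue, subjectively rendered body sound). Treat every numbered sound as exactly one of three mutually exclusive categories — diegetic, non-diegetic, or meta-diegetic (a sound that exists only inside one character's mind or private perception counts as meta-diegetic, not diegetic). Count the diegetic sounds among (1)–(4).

(1) the caption isn't part of the story world, so neither is the sound tied to it → non-diegetic.
(2) is meta-diegetic: point-of-audition from inside Nadia's body; not a sound in the room.
Sound (3): the sound comes from a dog physically present in the location, so diegetic.
(4) is diegetic: on-screen dialogue — Nadia speaks and Tomasz is there to hear.
So 2 of the 4 are diegetic: (3), (4).

2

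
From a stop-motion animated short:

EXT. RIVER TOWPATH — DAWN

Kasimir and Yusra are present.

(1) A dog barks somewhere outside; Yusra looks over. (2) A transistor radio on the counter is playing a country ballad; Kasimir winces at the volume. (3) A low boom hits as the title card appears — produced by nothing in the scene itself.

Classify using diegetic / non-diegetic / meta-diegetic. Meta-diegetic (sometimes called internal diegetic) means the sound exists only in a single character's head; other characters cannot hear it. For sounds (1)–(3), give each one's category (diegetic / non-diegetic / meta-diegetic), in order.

diegetic, diegetic, non-diegetic

Sound (1): a dog is a real object/event in the scene's world, so diegetic.
(2) is diegetic: the music comes from an on-screen device that Kasimir responds to.
(3) is non-diegetic: nothing in the scene produces it; it's an accent added for the audience.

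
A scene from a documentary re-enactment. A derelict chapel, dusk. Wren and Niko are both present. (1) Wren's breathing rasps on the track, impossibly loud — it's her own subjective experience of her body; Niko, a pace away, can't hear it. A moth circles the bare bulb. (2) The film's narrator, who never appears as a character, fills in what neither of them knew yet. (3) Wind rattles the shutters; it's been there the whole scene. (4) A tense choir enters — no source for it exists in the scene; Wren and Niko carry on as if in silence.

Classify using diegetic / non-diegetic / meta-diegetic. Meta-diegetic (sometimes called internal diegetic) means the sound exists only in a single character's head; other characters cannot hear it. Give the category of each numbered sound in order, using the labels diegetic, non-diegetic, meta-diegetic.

(1) is meta-diegetic: a subjective body sound — Wren's private perception, inaudible to Niko.
Sound (2): external voice-over — not a character, not heard by anyone in the scene, so non-diegetic.
Sound (3): ambient/room sound belonging to the story's physical space, so diegetic.
(4) nothing in the chapel produces it and the characters don't hear it — pure soundtrack → non-diegetic.

meta-diegetic, non-diegetic, diegetic, non-diegetic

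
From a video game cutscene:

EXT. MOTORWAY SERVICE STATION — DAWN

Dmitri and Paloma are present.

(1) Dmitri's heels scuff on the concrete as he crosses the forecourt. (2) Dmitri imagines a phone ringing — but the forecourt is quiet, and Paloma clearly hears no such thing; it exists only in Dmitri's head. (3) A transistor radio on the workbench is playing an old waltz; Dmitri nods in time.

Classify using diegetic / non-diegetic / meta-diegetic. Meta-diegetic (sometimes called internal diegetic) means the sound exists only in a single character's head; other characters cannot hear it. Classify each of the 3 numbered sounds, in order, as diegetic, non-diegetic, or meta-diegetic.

(1) is diegetic: it's the physical sound of Dmitri moving in the space.
(2) Dmitri alone 'hears' it — an imagined sound, not present in the space → meta-diegetic.
(3) is diegetic: the music comes from an on-screen device that Dmitri responds to.

diegetic, meta-diegetic, diegetic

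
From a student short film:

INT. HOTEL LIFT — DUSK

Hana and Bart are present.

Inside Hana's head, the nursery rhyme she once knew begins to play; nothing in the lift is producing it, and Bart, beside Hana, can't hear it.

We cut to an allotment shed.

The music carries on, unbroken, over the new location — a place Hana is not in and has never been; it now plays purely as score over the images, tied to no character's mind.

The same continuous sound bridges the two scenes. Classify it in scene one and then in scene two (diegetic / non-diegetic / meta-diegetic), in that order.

Scene one: the music exists only inside Hana's mind; Bart can't hear it → meta-diegetic.
Scene two: it's detached from Hana entirely and plays over unrelated images with no in-world source — conventional underscore → non-diegetic.

meta-diegetic, non-diegetic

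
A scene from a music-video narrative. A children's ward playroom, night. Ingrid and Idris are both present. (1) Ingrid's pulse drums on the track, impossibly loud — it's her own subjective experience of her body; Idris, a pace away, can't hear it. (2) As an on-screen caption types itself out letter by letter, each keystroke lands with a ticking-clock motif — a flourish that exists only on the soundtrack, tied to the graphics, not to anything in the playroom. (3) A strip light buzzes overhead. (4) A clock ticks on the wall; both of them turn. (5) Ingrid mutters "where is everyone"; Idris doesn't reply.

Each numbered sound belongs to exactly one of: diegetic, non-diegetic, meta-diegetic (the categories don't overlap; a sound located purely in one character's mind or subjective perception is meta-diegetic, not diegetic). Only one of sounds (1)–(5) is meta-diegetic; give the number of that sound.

Sound (1): point-of-audition from inside Ingrid's body; not a sound in the room, so meta-diegetic.
(2) is non-diegetic: it accompanies on-screen graphics, not anything inside the story world.
(3) ambient/room sound belonging to the story's physical space → diegetic.
(4) is diegetic: a clock is a real object/event in the scene's world.
Sound (5): spoken by a character present in the story world, so diegetic.
Only (1) is meta-diegetic.

1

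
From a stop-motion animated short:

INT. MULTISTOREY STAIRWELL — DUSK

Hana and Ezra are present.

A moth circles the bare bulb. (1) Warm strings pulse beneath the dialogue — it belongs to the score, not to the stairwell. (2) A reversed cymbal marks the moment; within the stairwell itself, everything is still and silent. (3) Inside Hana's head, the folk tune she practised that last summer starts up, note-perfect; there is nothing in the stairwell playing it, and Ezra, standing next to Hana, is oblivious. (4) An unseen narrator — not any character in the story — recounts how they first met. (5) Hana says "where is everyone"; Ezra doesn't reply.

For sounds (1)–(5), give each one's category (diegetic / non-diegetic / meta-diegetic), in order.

non-diegetic, non-diegetic, meta-diegetic, non-diegetic, diegetic

(1) is non-diegetic: score with no on-screen or off-screen source; it exists for the audience alone.
Sound (2): nothing in the scene produces it; it's an accent added for the audience, so non-diegetic.
(3) the music is a memory playing inside Hana's mind alone; no real-world source, Ezra can't hear it → meta-diegetic.
(4) commentary laid over the scene from outside the fiction → non-diegetic.
Sound (5): on-screen dialogue — Hana speaks and Ezra is there to hear, so diegetic.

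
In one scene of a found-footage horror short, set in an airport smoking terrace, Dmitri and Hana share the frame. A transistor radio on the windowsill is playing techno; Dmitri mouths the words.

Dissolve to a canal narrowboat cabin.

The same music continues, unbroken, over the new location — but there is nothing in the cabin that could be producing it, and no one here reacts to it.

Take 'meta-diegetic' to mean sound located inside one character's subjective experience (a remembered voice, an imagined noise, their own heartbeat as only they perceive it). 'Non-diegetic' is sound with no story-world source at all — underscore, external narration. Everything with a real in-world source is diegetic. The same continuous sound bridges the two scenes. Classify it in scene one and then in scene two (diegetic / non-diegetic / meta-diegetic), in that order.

Scene one: a transistor radio is an on-screen source and Dmitri reacts to it → diegetic.
Scene two: there is no source in the cabin and no one hears it — it's now underscore → non-diegetic.

diegetic, non-diegetic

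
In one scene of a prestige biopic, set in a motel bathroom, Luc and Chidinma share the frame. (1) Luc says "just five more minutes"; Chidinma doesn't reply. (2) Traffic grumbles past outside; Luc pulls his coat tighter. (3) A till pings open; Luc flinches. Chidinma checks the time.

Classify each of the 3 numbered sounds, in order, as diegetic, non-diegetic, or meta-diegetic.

(1) is diegetic: Luc is a character speaking aloud in the scene.
(2) traffic is part of the location's real environment → diegetic.
(3) is diegetic: an in-world source (a till); characters could hear it.

diegetic, diegetic, diegetic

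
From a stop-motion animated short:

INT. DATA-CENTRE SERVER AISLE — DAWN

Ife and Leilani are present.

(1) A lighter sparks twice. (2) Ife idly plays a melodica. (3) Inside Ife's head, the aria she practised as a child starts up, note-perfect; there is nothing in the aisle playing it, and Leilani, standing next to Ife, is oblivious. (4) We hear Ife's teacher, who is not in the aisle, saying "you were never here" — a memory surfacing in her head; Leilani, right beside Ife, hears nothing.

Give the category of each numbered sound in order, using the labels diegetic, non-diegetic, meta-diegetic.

(1) an in-world source (a lighter); characters could hear it → diegetic.
Sound (2): a character is playing a melodica on screen, so diegetic.
(3) it lives in Ife's subjectivity, not in the aisle → meta-diegetic.
(4) it's Ife's recollection rendered as sound; the other character can't hear it → meta-diegetic.

diegetic, diegetic, meta-diegetic, meta-diegetic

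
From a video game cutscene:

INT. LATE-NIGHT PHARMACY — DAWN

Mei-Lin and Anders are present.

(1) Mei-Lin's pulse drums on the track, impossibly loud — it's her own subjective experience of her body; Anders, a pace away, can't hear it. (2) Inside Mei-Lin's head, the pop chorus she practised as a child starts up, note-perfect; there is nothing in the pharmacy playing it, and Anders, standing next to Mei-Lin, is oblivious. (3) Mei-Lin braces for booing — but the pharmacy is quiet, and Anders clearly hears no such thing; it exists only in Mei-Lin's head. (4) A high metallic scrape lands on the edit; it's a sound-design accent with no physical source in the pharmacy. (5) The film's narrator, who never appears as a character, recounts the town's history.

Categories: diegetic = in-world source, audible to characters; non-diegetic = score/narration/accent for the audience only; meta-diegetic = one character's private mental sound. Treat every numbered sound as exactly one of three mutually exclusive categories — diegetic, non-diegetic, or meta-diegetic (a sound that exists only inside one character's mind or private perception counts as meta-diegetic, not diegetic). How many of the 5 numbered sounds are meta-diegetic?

3

Sound (1): point-of-audition from inside Mei-Lin's body; not a sound in the room, so meta-diegetic.
(2) is meta-diegetic: remembered music, private to Mei-Lin — Anders is oblivious because it isn't in the room.
(3) is meta-diegetic: subjective to Mei-Lin: the pharmacy is silent and Anders hears nothing.
Sound (4): nothing in the scene produces it; it's an accent added for the audience, so non-diegetic.
Sound (5): commentary laid over the scene from outside the fiction, so non-diegetic.
Meta-diegetic: (1), (2), (3) — that's 3.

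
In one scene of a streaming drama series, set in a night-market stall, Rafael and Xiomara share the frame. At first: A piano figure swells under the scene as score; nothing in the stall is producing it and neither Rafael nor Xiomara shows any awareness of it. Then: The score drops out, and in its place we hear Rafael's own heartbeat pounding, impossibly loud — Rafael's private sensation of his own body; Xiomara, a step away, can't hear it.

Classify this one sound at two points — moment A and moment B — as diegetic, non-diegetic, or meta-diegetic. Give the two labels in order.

Moment A: underscore with no in-world source, inaudible to the characters → non-diegetic.
Moment B: the body sound is Rafael's subjective perception alone — Xiomara can't hear it → meta-diegetic.

non-diegetic, meta-diegetic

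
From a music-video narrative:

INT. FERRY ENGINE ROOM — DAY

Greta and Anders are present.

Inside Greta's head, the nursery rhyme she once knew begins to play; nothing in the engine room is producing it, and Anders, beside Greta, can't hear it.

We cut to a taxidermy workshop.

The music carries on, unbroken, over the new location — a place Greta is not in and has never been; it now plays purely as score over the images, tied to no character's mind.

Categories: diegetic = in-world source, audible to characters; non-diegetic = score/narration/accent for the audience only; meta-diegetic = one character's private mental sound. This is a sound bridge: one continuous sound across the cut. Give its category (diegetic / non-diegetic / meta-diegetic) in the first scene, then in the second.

Scene one: the music exists only inside Greta's mind; Anders can't hear it → meta-diegetic.
Scene two: it's detached from Greta entirely and plays over unrelated images with no in-world source — conventional underscore → non-diegetic.

meta-diegetic, non-diegetic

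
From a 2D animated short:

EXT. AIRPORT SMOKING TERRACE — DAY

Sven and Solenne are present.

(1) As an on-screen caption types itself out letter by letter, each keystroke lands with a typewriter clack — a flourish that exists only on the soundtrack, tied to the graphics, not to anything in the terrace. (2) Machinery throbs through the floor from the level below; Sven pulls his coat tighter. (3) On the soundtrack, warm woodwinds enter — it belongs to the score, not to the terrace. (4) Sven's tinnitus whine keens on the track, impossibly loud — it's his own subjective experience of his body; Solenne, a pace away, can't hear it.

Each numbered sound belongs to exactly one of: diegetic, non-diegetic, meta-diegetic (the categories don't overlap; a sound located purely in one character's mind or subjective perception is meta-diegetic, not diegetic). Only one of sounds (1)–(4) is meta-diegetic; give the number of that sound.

4

Sound (1): the caption isn't part of the story world, so neither is the sound tied to it, so non-diegetic.
(2) is diegetic: it's the actual ambient sound of the location.
Sound (3): nothing in the terrace produces it and the characters don't hear it — pure soundtrack, so non-diegetic.
(4) is meta-diegetic: a subjective body sound — Sven's private perception, inaudible to Solenne.
Only (4) is meta-diegetic.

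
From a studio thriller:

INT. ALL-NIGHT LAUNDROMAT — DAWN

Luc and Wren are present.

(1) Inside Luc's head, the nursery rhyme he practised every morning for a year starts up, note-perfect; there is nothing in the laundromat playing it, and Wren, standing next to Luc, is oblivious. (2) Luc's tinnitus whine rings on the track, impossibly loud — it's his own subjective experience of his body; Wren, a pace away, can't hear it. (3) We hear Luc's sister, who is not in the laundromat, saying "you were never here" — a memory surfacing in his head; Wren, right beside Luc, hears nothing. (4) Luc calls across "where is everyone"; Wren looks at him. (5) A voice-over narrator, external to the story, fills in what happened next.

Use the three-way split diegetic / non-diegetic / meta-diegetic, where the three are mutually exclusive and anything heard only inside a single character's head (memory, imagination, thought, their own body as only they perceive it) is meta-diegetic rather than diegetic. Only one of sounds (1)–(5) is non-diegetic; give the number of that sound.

(1) it lives in Luc's subjectivity, not in the laundromat → meta-diegetic.
(2) it's Luc's internal bodily sensation rendered as sound; only Luc 'hears' it → meta-diegetic.
Sound (3): a remembered line, private to Luc — not present in the room, not audible to Wren, so meta-diegetic.
(4) on-screen dialogue — Luc speaks and Wren is there to hear → diegetic.
(5) is non-diegetic: external voice-over — not a character, not heard by anyone in the scene.
Only (5) is non-diegetic.

5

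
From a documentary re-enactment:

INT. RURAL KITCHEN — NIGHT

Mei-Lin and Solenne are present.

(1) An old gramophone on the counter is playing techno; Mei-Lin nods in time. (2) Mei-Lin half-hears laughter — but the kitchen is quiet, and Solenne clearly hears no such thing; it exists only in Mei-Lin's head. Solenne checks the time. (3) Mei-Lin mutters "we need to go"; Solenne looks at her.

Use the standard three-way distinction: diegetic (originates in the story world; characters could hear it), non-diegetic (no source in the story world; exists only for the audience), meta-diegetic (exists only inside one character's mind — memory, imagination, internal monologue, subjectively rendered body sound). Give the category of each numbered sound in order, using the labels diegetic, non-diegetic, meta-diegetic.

(1) an old gramophone is a physical source in the scene and Mei-Lin reacts to it → diegetic.
Sound (2): Mei-Lin alone 'hears' it — an imagined sound, not present in the space, so meta-diegetic.
(3) is diegetic: on-screen dialogue — Mei-Lin speaks and Solenne is there to hear.

diegetic, meta-diegetic, diegetic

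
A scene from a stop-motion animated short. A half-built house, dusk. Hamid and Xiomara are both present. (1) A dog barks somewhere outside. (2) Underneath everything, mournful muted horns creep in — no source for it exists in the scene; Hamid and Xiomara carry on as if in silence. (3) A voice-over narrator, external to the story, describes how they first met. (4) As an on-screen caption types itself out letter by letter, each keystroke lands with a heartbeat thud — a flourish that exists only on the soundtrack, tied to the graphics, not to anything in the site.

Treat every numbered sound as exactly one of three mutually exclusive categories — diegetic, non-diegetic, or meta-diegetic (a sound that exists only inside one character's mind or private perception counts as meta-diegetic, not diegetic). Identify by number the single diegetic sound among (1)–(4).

1

Sound (1): the sound comes from a dog physically present in the location, so diegetic.
Sound (2): score with no on-screen or off-screen source; it exists for the audience alone, so non-diegetic.
(3) commentary laid over the scene from outside the fiction → non-diegetic.
(4) sound married to a title/caption — outside the diegesis by definition → non-diegetic.
Only (1) is diegetic.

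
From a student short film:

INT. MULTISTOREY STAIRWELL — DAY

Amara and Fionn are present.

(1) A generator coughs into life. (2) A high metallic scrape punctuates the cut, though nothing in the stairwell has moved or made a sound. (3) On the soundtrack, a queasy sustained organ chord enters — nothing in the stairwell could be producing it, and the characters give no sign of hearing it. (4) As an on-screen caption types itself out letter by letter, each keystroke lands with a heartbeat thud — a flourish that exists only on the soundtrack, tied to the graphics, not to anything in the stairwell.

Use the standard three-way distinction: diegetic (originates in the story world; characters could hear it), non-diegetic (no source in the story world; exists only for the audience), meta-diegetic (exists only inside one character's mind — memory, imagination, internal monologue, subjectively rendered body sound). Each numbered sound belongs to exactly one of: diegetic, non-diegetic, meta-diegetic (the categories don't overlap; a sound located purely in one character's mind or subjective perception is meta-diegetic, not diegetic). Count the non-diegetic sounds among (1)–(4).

3

(1) is diegetic: the sound comes from a generator physically present in the location.
(2) is non-diegetic: an editorial stinger — it belongs to the cut, not the story world.
Sound (3): it has no source in the story world and no character can hear it — it's underscore, so non-diegetic.
(4) the caption isn't part of the story world, so neither is the sound tied to it → non-diegetic.
So 3 of the 4 are non-diegetic: (2), (3), (4).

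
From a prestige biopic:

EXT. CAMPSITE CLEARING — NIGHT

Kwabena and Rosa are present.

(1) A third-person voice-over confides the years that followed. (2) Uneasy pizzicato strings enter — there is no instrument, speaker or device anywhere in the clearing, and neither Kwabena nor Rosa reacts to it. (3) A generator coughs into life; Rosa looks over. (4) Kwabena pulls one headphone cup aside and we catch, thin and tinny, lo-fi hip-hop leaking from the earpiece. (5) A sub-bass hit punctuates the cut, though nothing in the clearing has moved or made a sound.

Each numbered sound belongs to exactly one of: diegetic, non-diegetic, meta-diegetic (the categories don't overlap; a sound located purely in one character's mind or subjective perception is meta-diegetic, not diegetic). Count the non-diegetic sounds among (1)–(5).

3

(1) is non-diegetic: the narrator exists outside the story world, addressing only the audience.
Sound (2): it has no source in the story world and no character can hear it — it's underscore, so non-diegetic.
Sound (3): an in-world source (a generator); characters could hear it, so diegetic.
Sound (4): the earpiece is a real device on Kwabena's head — source music, so diegetic.
Sound (5): it's a sound-design accent with no in-world source; no one in the scene can hear it, so non-diegetic.
So 3 of the 5 are non-diegetic: (1), (2), (5).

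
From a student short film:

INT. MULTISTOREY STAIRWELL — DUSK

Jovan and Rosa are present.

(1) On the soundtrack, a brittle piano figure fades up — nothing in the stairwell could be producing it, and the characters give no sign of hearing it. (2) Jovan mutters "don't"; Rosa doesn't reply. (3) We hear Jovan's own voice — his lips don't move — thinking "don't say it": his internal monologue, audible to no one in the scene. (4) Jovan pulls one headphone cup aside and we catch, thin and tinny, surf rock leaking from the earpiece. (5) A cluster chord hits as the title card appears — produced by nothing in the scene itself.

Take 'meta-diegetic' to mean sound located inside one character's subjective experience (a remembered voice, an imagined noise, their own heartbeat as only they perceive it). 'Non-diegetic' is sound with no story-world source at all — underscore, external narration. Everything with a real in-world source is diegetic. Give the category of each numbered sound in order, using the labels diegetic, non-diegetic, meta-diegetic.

non-diegetic, diegetic, meta-diegetic, diegetic, non-diegetic

(1) is non-diegetic: score with no on-screen or off-screen source; it exists for the audience alone.
(2) spoken by a character present in the story world → diegetic.
(3) is meta-diegetic: internal monologue — inside Jovan's mind, not spoken into the scene.
(4) is diegetic: it's leaking from a physical pair of headphones in the scene.
(5) is non-diegetic: it's a sound-design accent with no in-world source; no one in the scene can hear it.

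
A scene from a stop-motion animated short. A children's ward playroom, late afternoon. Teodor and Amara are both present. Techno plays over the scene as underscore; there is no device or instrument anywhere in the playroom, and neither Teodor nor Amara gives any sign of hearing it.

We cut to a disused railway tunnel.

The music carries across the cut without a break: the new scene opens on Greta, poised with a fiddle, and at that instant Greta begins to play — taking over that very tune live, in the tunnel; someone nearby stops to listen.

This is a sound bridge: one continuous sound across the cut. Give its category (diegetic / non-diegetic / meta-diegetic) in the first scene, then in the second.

non-diegetic, diegetic

Scene one: there's no in-world source anywhere and no character hears it — underscore for the audience only → non-diegetic.
Scene two: from the moment Greta starts playing, the tune is being performed on a fiddle inside the story world and another character hears it → diegetic.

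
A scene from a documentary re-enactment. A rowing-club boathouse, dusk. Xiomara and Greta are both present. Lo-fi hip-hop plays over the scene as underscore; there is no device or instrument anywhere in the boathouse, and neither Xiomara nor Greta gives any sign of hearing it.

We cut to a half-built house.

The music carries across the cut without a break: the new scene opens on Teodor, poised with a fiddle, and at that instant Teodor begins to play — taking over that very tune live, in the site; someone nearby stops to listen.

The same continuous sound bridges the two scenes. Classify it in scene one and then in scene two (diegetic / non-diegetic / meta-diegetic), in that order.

Scene one: there's no in-world source anywhere and no character hears it — underscore for the audience only → non-diegetic.
Scene two: from the moment Teodor starts playing, the tune is being performed on a fiddle inside the story world and another character hears it → diegetic.

non-diegetic, diegetic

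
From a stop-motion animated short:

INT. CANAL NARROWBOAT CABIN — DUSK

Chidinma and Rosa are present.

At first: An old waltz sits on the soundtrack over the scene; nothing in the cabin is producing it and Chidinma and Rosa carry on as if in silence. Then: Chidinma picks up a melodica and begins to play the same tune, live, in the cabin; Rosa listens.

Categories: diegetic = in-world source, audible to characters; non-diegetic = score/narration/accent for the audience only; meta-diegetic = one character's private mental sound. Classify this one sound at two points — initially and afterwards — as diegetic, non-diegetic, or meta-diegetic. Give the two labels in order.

non-diegetic, diegetic

Initially: no in-world source exists and no character can hear it — underscore → non-diegetic.
Afterwards: a melodica is now a real source in the story world and the characters hear it → diegetic.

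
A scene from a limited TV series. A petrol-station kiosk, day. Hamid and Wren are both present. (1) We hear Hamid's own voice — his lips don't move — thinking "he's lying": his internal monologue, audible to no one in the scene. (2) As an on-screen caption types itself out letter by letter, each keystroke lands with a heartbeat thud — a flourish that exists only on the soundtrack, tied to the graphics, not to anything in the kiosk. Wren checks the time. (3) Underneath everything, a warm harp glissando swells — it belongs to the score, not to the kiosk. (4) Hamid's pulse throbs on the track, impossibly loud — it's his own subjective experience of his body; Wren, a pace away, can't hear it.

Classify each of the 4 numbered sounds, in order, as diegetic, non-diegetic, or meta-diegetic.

(1) internal monologue — inside Hamid's mind, not spoken into the scene → meta-diegetic.
Sound (2): sound married to a title/caption — outside the diegesis by definition, so non-diegetic.
(3) is non-diegetic: it has no source in the story world and no character can hear it — it's underscore.
Sound (4): it's Hamid's internal bodily sensation rendered as sound; only Hamid 'hears' it, so meta-diegetic.

meta-diegetic, non-diegetic, non-diegetic, meta-diegetic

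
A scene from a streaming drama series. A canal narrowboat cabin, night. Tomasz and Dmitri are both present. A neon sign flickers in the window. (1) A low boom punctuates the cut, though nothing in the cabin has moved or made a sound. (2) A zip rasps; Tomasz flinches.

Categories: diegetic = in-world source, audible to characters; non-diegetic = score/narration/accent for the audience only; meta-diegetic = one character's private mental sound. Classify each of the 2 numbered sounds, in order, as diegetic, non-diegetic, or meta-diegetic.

Sound (1): nothing in the scene produces it; it's an accent added for the audience, so non-diegetic.
(2) is diegetic: an in-world source (a zip); characters could hear it.

non-diegetic, diegetic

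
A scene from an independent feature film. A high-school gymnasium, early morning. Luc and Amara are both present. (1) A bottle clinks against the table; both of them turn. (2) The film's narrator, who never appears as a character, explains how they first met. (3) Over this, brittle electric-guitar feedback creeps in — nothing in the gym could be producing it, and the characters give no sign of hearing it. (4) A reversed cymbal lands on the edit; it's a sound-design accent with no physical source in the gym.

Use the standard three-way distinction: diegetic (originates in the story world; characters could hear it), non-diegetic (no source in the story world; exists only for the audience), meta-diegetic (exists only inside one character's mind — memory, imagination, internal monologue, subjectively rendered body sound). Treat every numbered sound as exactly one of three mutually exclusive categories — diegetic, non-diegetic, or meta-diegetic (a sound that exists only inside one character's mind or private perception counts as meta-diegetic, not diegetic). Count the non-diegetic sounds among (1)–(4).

3

Sound (1): an in-world source (a bottle); characters could hear it, so diegetic.
(2) the narrator exists outside the story world, addressing only the audience → non-diegetic.
(3) it has no source in the story world and no character can hear it — it's underscore → non-diegetic.
Sound (4): an editorial stinger — it belongs to the cut, not the story world, so non-diegetic.
Non-diegetic: (2), (3), (4) — that's 3.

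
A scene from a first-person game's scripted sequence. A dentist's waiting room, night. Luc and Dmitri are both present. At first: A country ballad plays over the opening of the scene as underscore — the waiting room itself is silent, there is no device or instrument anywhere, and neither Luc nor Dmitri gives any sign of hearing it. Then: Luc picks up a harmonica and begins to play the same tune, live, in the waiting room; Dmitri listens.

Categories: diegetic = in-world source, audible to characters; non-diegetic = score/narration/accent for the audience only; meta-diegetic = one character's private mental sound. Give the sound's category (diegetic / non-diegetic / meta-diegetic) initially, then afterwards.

Initially: no in-world source exists and no character can hear it — underscore → non-diegetic.
Afterwards: a harmonica is now a real source in the story world and the characters hear it → diegetic.

non-diegetic, diegetic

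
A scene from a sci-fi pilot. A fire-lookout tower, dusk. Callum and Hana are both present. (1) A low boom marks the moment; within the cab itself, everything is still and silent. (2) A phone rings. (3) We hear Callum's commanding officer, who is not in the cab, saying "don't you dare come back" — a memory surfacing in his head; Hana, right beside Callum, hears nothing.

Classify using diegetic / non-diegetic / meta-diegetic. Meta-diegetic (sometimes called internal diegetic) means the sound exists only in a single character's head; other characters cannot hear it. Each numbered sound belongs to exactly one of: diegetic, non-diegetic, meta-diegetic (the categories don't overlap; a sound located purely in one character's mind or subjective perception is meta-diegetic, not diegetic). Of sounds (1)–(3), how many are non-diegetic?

(1) is non-diegetic: it's a sound-design accent with no in-world source; no one in the scene can hear it.
(2) is diegetic: a phone is a real object/event in the scene's world.
(3) is meta-diegetic: the voice is a memory playing only inside Callum's mind; Hana can't hear it.
So 1 of the 3 is non-diegetic: (1).

1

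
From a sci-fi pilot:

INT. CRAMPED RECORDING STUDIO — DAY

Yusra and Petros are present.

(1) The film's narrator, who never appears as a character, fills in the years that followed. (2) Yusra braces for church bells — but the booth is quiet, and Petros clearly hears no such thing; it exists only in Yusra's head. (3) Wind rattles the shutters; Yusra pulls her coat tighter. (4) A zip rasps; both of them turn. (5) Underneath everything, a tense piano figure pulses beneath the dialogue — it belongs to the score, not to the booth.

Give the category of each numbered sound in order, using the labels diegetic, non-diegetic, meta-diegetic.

(1) is non-diegetic: the narrator exists outside the story world, addressing only the audience.
Sound (2): the sound is imagined by Yusra; nothing in the story world is producing it and Petros can't hear it, so meta-diegetic.
(3) is diegetic: wind is part of the location's real environment.
(4) is diegetic: a zip is a real object/event in the scene's world.
Sound (5): score with no on-screen or off-screen source; it exists for the audience alone, so non-diegetic.

non-diegetic, meta-diegetic, diegetic, diegetic, non-diegetic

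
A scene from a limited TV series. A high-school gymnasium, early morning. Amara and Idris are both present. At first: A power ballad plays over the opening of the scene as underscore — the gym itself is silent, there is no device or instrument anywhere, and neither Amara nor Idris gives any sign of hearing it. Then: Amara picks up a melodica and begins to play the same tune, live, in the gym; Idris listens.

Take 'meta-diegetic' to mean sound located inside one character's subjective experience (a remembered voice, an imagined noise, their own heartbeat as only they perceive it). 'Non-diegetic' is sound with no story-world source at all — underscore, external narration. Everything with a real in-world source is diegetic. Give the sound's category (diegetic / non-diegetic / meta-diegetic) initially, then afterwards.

non-diegetic, diegetic

Initially: no in-world source exists and no character can hear it — underscore → non-diegetic.
Afterwards: a melodica is now a real source in the story world and the characters hear it → diegetic.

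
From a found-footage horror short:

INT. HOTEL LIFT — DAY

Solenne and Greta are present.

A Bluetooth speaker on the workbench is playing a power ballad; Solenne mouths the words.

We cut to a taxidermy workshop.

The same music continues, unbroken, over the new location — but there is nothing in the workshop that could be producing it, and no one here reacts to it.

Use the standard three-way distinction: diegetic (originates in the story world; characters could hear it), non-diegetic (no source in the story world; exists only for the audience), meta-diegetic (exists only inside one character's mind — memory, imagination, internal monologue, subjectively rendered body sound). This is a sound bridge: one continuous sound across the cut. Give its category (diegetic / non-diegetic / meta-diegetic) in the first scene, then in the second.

diegetic, non-diegetic

Scene one: a Bluetooth speaker is an on-screen source and Solenne reacts to it → diegetic.
Scene two: there is no source in the workshop and no one hears it — it's now underscore → non-diegetic.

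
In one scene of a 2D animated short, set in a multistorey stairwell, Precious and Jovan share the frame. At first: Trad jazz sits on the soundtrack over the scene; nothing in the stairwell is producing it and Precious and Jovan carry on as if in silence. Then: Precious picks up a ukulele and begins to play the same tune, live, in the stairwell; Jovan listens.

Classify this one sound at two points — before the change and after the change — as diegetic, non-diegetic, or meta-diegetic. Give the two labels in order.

Before the change: no in-world source exists and no character can hear it — underscore → non-diegetic.
After the change: a ukulele is now a real source in the story world and the characters hear it → diegetic.

non-diegetic, diegetic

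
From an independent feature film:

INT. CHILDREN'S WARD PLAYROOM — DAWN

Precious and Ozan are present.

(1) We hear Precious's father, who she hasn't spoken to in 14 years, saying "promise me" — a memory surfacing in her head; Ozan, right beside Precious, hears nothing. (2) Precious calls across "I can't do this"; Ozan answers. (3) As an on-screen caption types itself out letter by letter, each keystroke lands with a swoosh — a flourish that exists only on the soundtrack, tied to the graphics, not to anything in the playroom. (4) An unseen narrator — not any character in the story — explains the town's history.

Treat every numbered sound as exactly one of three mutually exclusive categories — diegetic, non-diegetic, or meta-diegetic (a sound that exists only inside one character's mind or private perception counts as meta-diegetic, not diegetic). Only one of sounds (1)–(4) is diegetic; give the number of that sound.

2

(1) is meta-diegetic: a remembered line, private to Precious — not present in the room, not audible to Ozan.
(2) is diegetic: spoken by a character present in the story world.
(3) sound married to a title/caption — outside the diegesis by definition → non-diegetic.
(4) the narrator exists outside the story world, addressing only the audience → non-diegetic.
Only (2) is diegetic.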